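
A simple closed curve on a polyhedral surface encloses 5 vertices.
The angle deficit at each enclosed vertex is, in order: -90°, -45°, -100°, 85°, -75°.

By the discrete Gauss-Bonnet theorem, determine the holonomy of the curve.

Holonomy = total enclosed curvature = (-90°) + (-45°) + (-100°) + 85° + (-75°) = -225°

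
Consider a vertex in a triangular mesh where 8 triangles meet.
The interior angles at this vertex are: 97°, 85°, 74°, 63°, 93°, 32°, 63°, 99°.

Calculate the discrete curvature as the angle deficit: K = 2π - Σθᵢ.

Sum of angles = 606°. K = 360° - 606° = -246° = -41π/30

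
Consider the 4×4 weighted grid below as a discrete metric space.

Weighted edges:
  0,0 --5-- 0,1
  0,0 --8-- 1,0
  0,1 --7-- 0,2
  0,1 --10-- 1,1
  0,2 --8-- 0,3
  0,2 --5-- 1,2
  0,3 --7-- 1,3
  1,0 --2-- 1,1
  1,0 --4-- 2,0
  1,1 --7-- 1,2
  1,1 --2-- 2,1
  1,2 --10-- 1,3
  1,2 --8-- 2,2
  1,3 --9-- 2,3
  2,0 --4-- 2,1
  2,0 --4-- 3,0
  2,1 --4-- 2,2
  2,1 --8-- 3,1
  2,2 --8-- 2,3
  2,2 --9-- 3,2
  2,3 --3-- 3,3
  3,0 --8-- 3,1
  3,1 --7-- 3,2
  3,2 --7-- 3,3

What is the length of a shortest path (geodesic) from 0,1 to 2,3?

Shortest path: 0,1 → 1,1 → 2,1 → 2,2 → 2,3, total weight = 24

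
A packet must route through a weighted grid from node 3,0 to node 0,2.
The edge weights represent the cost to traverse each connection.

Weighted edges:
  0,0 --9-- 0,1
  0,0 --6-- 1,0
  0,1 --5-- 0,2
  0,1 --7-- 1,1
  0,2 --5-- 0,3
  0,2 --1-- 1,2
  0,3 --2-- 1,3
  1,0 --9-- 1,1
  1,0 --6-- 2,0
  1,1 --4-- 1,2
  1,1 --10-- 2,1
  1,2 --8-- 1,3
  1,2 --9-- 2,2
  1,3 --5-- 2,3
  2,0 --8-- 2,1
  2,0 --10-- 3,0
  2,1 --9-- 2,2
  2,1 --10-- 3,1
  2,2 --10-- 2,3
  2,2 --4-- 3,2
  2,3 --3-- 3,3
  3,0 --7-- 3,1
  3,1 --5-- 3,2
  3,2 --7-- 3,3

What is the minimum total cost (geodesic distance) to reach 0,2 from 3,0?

Shortest path: 3,0 → 3,1 → 3,2 → 2,2 → 1,2 → 0,2, total weight = 26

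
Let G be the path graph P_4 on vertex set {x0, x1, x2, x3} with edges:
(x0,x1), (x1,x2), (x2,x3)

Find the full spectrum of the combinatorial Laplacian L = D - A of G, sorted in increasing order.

The path graph P_n has Laplacian eigenvalues λ_k = 2 − 2cos(kπ/n), k = 0, 1, …, n−1. Here n = 4:
k=0: 2 − 2cos(0) = 0.0; k=1: 2 − 2cos(π/4) = 0.5858; k=2: 2 − 2cos(π/2) = 2.0; k=3: 2 − 2cos(3π/4) = 3.4142.
Laplacian eigenvalues (increasing order): [0.0, 0.5858, 2.0, 3.4142]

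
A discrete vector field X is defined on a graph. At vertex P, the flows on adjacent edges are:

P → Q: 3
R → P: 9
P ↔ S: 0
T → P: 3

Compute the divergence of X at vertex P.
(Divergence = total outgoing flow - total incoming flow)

Divergence = sum of outgoing flows = 3 + (-9) + 0 + (-3) = -9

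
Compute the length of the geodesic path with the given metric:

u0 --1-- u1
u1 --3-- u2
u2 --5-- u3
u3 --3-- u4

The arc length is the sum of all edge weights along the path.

Arc length = 1 + 3 + 5 + 3 = 12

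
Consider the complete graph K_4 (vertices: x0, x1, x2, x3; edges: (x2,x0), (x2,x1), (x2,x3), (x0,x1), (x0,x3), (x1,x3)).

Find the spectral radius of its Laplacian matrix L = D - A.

For the complete graph K_n, L = nI − J (J = all-ones matrix). J has eigenvalues n (once, eigenvector 𝟙) and 0 (multiplicity n−1), so L has eigenvalues 0 (once) and n (multiplicity n−1). Here n = 4: eigenvalue 0 once and 4 with multiplicity 3.
Laplacian eigenvalues: [0.0, 4.0, 4.0, 4.0]. Largest eigenvalue (spectral radius) = 4.0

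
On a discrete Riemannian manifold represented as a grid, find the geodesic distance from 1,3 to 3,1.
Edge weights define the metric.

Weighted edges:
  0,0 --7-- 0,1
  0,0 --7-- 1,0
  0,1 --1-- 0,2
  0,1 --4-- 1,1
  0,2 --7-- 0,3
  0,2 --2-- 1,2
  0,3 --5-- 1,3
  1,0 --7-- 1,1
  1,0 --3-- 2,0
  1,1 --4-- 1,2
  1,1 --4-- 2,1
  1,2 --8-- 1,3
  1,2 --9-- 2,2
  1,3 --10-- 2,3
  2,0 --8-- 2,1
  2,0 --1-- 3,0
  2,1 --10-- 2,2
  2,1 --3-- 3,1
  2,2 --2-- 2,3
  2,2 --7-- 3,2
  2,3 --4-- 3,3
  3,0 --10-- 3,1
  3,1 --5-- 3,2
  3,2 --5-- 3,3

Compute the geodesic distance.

Shortest path: 1,3 → 1,2 → 1,1 → 2,1 → 3,1, total weight = 19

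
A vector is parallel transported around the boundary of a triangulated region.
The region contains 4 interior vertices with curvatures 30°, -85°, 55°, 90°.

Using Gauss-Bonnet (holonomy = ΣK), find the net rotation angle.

Holonomy = total enclosed curvature = 30° + (-85°) + 55° + 90° = 90°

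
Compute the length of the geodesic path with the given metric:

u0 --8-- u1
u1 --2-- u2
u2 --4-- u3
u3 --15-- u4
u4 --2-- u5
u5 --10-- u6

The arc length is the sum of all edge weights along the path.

Arc length = 8 + 2 + 4 + 15 + 2 + 10 = 41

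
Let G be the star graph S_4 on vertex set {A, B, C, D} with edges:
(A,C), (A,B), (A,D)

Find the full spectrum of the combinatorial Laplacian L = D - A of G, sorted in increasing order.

The star S_4 is the complete bipartite graph K_{1,3} (one hub of degree 3, 3 leaves of degree 1). The Laplacian spectrum of K_{p,q} is 0, p (multiplicity q−1), q (multiplicity p−1), p+q. With p = 1, q = 3: 0 once, 1 with multiplicity 2, and 4 once. (Check: trace L = sum of degrees = 6 = 2·1 + 4.)
Laplacian eigenvalues (increasing order): [0.0, 1.0, 1.0, 4.0]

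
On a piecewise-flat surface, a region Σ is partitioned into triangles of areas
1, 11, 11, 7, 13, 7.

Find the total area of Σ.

1 + 11 + 11 + 7 + 13 + 7 = 50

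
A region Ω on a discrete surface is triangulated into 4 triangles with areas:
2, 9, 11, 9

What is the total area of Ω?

2 + 9 + 11 + 9 = 31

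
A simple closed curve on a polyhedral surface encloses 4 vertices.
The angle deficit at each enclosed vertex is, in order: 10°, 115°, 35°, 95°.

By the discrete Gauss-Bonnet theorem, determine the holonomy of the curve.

Holonomy = total enclosed curvature = 10° + 115° + 35° + 95° = 255°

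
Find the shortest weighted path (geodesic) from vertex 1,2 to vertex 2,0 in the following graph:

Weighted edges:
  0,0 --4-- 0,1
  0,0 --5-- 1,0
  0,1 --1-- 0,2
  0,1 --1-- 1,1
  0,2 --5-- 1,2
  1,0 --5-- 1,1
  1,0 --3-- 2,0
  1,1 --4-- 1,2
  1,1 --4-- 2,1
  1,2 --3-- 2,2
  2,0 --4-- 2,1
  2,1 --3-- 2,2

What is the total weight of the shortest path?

Shortest path: 1,2 → 2,2 → 2,1 → 2,0, total weight = 10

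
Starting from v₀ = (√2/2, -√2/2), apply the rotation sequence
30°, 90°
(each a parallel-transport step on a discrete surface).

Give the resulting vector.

Total rotation: 30° + 90° = 120°. Final vector: (0.2588, 0.9659)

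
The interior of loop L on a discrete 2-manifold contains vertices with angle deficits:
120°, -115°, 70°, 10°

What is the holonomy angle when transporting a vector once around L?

Holonomy = total enclosed curvature = 120° + (-115°) + 70° + 10° = 85°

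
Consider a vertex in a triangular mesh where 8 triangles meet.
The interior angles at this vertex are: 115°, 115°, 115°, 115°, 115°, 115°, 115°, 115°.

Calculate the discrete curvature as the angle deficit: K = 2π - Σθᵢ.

Sum of angles = 920°. K = 360° - 920° = -560° = -28π/9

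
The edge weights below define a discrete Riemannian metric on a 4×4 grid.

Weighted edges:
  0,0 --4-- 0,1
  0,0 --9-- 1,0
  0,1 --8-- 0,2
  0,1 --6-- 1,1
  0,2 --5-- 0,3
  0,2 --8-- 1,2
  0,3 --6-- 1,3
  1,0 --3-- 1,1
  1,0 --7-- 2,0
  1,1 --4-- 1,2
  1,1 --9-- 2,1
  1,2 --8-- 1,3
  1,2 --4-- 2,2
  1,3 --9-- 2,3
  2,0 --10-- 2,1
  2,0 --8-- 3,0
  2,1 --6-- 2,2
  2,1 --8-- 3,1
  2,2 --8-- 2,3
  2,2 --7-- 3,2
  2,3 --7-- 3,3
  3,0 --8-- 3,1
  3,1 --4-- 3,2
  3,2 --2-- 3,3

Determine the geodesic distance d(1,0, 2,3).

Shortest path: 1,0 → 1,1 → 1,2 → 2,2 → 2,3, total weight = 19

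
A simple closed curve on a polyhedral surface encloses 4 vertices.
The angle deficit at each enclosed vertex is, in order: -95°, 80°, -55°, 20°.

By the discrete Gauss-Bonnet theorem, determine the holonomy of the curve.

Holonomy = total enclosed curvature = (-95°) + 80° + (-55°) + 20° = -50°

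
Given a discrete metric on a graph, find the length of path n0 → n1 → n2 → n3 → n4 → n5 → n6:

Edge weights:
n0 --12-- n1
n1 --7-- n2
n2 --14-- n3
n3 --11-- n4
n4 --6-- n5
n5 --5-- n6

Arc length = 12 + 7 + 14 + 11 + 6 + 5 = 55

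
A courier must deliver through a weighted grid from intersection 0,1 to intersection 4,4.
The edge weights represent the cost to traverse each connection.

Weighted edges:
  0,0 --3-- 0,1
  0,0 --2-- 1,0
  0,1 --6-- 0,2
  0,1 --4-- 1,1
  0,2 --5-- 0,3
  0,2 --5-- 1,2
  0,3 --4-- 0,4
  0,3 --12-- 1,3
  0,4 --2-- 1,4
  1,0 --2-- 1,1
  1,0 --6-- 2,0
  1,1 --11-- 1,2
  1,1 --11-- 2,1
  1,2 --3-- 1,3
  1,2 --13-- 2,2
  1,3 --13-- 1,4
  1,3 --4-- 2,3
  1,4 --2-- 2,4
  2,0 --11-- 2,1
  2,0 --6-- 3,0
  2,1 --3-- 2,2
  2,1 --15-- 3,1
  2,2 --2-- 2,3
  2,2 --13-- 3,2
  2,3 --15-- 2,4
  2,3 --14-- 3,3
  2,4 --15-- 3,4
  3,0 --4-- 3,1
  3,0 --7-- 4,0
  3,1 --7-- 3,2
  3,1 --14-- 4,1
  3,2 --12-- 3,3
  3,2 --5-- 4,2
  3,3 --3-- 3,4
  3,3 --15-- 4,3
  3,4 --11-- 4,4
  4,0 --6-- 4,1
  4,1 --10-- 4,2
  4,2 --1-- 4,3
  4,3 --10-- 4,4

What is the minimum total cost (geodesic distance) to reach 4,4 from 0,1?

Shortest path: 0,1 → 0,0 → 1,0 → 2,0 → 3,0 → 3,1 → 3,2 → 4,2 → 4,3 → 4,4, total weight = 44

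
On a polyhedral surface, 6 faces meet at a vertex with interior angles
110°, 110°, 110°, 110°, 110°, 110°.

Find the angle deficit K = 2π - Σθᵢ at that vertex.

Sum of angles = 660°. K = 360° - 660° = -300°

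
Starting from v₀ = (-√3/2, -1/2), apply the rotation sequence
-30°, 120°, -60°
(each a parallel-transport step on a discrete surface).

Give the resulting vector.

Total rotation: (-30°) + 120° + (-60°) = 30°. Final vector: (-0.5000, -0.8660)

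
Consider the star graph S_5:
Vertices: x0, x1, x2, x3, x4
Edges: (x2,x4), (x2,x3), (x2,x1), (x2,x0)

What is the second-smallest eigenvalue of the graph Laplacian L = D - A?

The star S_5 is the complete bipartite graph K_{1,4} (one hub of degree 4, 4 leaves of degree 1). The Laplacian spectrum of K_{p,q} is 0, p (multiplicity q−1), q (multiplicity p−1), p+q. With p = 1, q = 4: 0 once, 1 with multiplicity 3, and 5 once. (Check: trace L = sum of degrees = 8 = 3·1 + 5.)
Laplacian eigenvalues: [0.0, 1.0, 1.0, 1.0, 5.0]. Algebraic connectivity (smallest non-zero eigenvalue) = 1.0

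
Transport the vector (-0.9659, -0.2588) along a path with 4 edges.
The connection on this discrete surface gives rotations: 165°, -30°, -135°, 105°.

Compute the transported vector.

Total rotation: 165° + (-30°) + (-135°) + 105° = 105°. Final vector: (0.5000, -0.8660)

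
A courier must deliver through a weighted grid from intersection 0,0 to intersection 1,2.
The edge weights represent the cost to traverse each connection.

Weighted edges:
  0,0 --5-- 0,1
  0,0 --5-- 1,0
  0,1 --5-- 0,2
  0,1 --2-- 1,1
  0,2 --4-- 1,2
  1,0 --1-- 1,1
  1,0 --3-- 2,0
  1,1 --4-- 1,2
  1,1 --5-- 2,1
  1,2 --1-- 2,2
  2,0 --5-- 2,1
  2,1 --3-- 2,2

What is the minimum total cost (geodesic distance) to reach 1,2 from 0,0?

Shortest path: 0,0 → 1,0 → 1,1 → 1,2, total weight = 10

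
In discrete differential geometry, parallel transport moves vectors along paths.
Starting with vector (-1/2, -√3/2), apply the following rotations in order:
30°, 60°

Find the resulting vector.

Total rotation: 30° + 60° = 90°. Final vector: (0.8660, -0.5000)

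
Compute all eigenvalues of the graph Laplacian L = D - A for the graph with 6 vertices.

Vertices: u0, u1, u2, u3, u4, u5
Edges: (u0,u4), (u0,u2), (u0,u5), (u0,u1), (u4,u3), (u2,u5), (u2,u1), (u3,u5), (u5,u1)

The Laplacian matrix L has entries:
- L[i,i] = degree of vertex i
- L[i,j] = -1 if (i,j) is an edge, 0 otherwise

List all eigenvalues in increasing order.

Degrees: deg(u0) = 4, deg(u1) = 3, deg(u2) = 3, deg(u3) = 2, deg(u4) = 2, deg(u5) = 4.
L = D − A with rows/columns ordered (u0, u1, u2, u3, u4, u5):
  [ 4, -1, -1,  0, -1, -1]
  [-1,  3, -1,  0,  0, -1]
  [-1, -1,  3,  0,  0, -1]
  [ 0,  0,  0,  2, -1, -1]
  [-1,  0,  0, -1,  2,  0]
  [-1, -1, -1, -1,  0,  4]
Characteristic polynomial: det(λI − L) = λ(λ² − 6λ + 6)(λ² − 8λ + 14)(λ − 4).
Roots: λ = 0; (λ² − 6λ + 6) = 0 ⇒ λ = 3 ± √3 ≈ 1.2679, 4.7321; (λ² − 8λ + 14) = 0 ⇒ λ = 4 ± √2 ≈ 2.5858, 5.4142; (λ − 4) = 0 ⇒ λ = 4.
(Check: the roots sum (with multiplicity) to 18, matching trace L = Σdeg = 2·9 = 18.)
Laplacian eigenvalues (increasing order): [0.0, 1.2679, 2.5858, 4.0, 4.7321, 5.4142]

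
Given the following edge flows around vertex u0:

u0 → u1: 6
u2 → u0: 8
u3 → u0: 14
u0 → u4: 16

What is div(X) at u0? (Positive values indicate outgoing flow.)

Divergence = sum of outgoing flows = 6 + (-8) + (-14) + 16 = 0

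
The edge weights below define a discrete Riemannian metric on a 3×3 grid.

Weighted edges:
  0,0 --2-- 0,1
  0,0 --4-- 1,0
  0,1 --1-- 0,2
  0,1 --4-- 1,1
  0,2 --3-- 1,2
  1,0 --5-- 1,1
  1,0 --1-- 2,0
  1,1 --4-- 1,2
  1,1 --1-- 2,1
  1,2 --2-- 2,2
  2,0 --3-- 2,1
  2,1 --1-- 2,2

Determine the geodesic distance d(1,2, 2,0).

Shortest path: 1,2 → 2,2 → 2,1 → 2,0, total weight = 6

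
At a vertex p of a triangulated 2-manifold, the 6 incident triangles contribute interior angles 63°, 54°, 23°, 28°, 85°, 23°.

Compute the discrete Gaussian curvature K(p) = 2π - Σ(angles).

Sum of angles = 276°. K = 360° - 276° = 84° = 7π/15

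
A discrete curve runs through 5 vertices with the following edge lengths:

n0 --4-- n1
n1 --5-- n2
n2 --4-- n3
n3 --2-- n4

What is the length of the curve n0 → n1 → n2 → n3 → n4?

Arc length = 4 + 5 + 4 + 2 = 15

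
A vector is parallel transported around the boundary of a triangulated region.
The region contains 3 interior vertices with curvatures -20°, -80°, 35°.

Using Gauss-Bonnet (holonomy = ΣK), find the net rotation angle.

Holonomy = total enclosed curvature = (-20°) + (-80°) + 35° = -65°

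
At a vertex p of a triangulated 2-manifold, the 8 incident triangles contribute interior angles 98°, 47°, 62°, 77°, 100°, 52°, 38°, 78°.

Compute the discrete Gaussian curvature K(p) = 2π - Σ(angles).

Sum of angles = 552°. K = 360° - 552° = -192° = -16π/15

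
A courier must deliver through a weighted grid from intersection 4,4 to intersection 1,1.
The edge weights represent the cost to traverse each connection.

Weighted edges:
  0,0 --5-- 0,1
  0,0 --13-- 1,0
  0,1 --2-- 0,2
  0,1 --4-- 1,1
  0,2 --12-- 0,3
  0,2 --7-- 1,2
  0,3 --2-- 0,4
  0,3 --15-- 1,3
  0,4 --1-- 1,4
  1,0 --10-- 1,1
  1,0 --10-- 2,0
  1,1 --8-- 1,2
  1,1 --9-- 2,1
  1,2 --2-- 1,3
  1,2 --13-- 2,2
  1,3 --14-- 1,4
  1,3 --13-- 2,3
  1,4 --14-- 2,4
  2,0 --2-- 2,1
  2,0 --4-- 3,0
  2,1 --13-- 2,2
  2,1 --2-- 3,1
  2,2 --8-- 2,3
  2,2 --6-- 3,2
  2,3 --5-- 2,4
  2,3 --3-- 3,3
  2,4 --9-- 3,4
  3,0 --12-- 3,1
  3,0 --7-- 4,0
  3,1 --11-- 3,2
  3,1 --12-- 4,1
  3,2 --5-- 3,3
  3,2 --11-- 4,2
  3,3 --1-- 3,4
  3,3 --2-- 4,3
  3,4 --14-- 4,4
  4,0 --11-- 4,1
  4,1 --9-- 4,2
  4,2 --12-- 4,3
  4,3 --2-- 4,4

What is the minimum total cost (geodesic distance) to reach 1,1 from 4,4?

Shortest path: 4,4 → 4,3 → 3,3 → 2,3 → 1,3 → 1,2 → 1,1, total weight = 30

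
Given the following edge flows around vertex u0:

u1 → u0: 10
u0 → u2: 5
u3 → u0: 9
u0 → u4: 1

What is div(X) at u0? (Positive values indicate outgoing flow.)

Divergence = sum of outgoing flows = (-10) + 5 + (-9) + 1 = -13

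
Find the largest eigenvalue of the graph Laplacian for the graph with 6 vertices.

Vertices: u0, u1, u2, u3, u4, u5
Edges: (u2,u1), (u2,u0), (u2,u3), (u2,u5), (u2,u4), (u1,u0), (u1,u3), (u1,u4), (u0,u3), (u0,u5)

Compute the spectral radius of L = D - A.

Degrees: deg(u0) = 4, deg(u1) = 4, deg(u2) = 5, deg(u3) = 3, deg(u4) = 2, deg(u5) = 2.
L = D − A with rows/columns ordered (u0, u1, u2, u3, u4, u5):
  [ 4, -1, -1, -1,  0, -1]
  [-1,  4, -1, -1, -1,  0]
  [-1, -1,  5, -1, -1, -1]
  [-1, -1, -1,  3,  0,  0]
  [ 0, -1, -1,  0,  2,  0]
  [-1,  0, -1,  0,  0,  2]
Characteristic polynomial: det(λI − L) = λ(λ² − 7λ + 9)(λ² − 7λ + 11)(λ − 6).
Roots: λ = 0; (λ² − 7λ + 9) = 0 ⇒ λ = (7 ± √13)/2 ≈ 1.6972, 5.3028; (λ² − 7λ + 11) = 0 ⇒ λ = (7 ± √5)/2 ≈ 2.382, 4.618; (λ − 6) = 0 ⇒ λ = 6.
(Check: the roots sum (with multiplicity) to 20, matching trace L = Σdeg = 2·10 = 20.)
Laplacian eigenvalues: [0.0, 1.6972, 2.382, 4.618, 5.3028, 6.0]. Largest eigenvalue (spectral radius) = 6.0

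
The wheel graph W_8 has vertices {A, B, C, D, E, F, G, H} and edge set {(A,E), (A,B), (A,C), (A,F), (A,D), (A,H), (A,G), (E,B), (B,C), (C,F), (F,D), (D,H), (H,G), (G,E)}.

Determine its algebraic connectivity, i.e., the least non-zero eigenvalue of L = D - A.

The wheel W_8 is the join K_1 ∨ C_7 (a hub joined to every vertex of a cycle of length 7). For a join G ∨ H (G on p vertices, H on q vertices) the Laplacian spectrum is 0, p+q, the eigenvalues of L(G) other than one 0 each shifted by +q, and the eigenvalues of L(H) other than one 0 each shifted by +p. With G = K_1 (p = 1, nothing left after dropping its 0) and H = C_7 (q = 7, eigenvalues 2 − 2cos(2πk/7), k = 0, …, 6; drop k = 0), the spectrum of W_8 is 0, 8, and 1 + (2 − 2cos(2πk/7)) = 3 − 2cos(2πk/7) for k = 1, …, 6:
k=1: 3 − 2cos(2π/7) = 1.753; k=2: 3 − 2cos(4π/7) = 3.445; k=3: 3 − 2cos(6π/7) = 4.8019; k=4: 3 − 2cos(8π/7) = 4.8019; k=5: 3 − 2cos(10π/7) = 3.445; k=6: 3 − 2cos(12π/7) = 1.753.
Laplacian eigenvalues: [0.0, 1.753, 1.753, 3.445, 3.445, 4.8019, 4.8019, 8.0]. Algebraic connectivity (smallest non-zero eigenvalue) = 1.753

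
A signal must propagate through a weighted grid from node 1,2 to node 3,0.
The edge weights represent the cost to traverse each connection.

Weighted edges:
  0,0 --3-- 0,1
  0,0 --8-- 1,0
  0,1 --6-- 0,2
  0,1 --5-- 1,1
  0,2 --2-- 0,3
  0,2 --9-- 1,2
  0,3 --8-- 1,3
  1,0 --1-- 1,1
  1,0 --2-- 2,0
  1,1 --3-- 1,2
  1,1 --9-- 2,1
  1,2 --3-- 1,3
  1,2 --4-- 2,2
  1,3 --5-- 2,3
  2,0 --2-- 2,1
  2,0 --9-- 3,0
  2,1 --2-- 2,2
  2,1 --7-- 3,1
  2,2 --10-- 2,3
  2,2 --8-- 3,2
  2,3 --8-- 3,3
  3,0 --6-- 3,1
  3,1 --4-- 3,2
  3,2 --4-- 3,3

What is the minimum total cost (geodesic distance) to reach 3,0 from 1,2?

Shortest path: 1,2 → 1,1 → 1,0 → 2,0 → 3,0, total weight = 15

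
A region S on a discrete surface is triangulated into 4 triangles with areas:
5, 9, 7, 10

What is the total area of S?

5 + 9 + 7 + 10 = 31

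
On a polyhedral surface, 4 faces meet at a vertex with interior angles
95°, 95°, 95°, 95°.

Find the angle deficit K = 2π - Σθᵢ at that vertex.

Sum of angles = 380°. K = 360° - 380° = -20°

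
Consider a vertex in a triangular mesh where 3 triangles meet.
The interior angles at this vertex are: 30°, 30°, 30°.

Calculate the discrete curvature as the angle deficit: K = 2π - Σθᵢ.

Sum of angles = 90°. K = 360° - 90° = 270° = 3π/2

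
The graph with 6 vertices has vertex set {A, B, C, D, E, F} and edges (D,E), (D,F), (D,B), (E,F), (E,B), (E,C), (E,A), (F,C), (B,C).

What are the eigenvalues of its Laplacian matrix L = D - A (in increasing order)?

Degrees: deg(A) = 1, deg(B) = 3, deg(C) = 3, deg(D) = 3, deg(E) = 5, deg(F) = 3.
L = D − A with rows/columns ordered (A, B, C, D, E, F):
  [ 1,  0,  0,  0, -1,  0]
  [ 0,  3, -1, -1, -1,  0]
  [ 0, -1,  3,  0, -1, -1]
  [ 0, -1,  0,  3, -1, -1]
  [-1, -1, -1, -1,  5, -1]
  [ 0,  0, -1, -1, -1,  3]
Characteristic polynomial: det(λI − L) = λ(λ − 1)(λ − 3)²(λ − 5)(λ − 6).
Roots: λ = 0; (λ − 1) = 0 ⇒ λ = 1; (λ − 3) = 0 ⇒ λ = 3 (multiplicity 2); (λ − 5) = 0 ⇒ λ = 5; (λ − 6) = 0 ⇒ λ = 6.
(Check: the roots sum (with multiplicity) to 18, matching trace L = Σdeg = 2·9 = 18.)
Laplacian eigenvalues (increasing order): [0.0, 1.0, 3.0, 3.0, 5.0, 6.0]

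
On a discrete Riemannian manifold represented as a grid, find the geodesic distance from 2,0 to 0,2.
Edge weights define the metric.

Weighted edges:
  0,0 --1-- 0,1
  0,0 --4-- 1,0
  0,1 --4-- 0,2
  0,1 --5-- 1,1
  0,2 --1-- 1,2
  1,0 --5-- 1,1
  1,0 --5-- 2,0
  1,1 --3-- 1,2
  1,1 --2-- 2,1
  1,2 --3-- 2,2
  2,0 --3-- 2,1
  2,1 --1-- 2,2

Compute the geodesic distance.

Shortest path: 2,0 → 2,1 → 2,2 → 1,2 → 0,2, total weight = 8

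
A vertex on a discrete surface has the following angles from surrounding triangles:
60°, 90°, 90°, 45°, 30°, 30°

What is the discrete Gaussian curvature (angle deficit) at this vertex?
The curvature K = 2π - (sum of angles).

Sum of angles = 345°. K = 360° - 345° = 15° = π/12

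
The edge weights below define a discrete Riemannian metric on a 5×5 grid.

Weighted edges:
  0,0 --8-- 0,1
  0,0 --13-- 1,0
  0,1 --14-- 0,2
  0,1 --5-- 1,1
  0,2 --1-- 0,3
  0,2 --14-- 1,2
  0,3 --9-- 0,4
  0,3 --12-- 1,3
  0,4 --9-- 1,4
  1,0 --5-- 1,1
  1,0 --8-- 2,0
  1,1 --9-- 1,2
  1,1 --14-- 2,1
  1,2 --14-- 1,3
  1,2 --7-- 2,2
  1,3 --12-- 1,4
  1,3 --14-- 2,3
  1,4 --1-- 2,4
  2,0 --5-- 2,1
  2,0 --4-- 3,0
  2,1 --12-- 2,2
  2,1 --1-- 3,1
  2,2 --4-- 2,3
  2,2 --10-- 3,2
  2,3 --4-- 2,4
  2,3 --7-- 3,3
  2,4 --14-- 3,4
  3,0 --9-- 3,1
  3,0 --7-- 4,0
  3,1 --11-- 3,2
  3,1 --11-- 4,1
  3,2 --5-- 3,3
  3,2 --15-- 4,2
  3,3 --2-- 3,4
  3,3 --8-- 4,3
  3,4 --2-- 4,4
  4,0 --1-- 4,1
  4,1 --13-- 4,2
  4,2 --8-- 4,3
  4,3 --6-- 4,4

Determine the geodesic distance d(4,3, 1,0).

Shortest path: 4,3 → 3,3 → 3,2 → 3,1 → 2,1 → 2,0 → 1,0, total weight = 38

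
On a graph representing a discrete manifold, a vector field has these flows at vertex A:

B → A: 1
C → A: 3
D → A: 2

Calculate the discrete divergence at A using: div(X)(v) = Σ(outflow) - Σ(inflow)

Divergence = sum of outgoing flows = (-1) + (-3) + (-2) = -6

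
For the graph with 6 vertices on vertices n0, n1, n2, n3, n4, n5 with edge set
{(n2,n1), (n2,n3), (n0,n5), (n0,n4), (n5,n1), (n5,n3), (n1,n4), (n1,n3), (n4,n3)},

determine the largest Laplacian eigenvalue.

Degrees: deg(n0) = 2, deg(n1) = 4, deg(n2) = 2, deg(n3) = 4, deg(n4) = 3, deg(n5) = 3.
L = D − A with rows/columns ordered (n0, n1, n2, n3, n4, n5):
  [ 2,  0,  0,  0, -1, -1]
  [ 0,  4, -1, -1, -1, -1]
  [ 0, -1,  2, -1,  0,  0]
  [ 0, -1, -1,  4, -1, -1]
  [-1, -1,  0, -1,  3,  0]
  [-1, -1,  0, -1,  0,  3]
Characteristic polynomial: det(λI − L) = λ(λ² − 7λ + 8)(λ − 3)²(λ − 5).
Roots: λ = 0; (λ² − 7λ + 8) = 0 ⇒ λ = (7 ± √17)/2 ≈ 1.4384, 5.5616; (λ − 3) = 0 ⇒ λ = 3 (multiplicity 2); (λ − 5) = 0 ⇒ λ = 5.
(Check: the roots sum (with multiplicity) to 18, matching trace L = Σdeg = 2·9 = 18.)
Laplacian eigenvalues: [0.0, 1.4384, 3.0, 3.0, 5.0, 5.5616]. Largest eigenvalue (spectral radius) = 5.5616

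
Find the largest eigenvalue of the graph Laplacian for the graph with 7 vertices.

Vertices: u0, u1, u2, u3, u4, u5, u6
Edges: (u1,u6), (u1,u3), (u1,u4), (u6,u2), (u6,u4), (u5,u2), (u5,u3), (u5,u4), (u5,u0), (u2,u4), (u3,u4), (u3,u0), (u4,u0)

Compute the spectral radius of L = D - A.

Degrees: deg(u0) = 3, deg(u1) = 3, deg(u2) = 3, deg(u3) = 4, deg(u4) = 6, deg(u5) = 4, deg(u6) = 3.
L = D − A with rows/columns ordered (u0, u1, u2, u3, u4, u5, u6):
  [ 3,  0,  0, -1, -1, -1,  0]
  [ 0,  3,  0, -1, -1,  0, -1]
  [ 0,  0,  3,  0, -1, -1, -1]
  [-1, -1,  0,  4, -1, -1,  0]
  [-1, -1, -1, -1,  6, -1, -1]
  [-1,  0, -1, -1, -1,  4,  0]
  [ 0, -1, -1,  0, -1,  0,  3]
Characteristic polynomial: det(λI − L) = λ(λ − 2)(λ² − 8λ + 14)(λ − 4)(λ − 5)(λ − 7).
Roots: λ = 0; (λ − 2) = 0 ⇒ λ = 2; (λ² − 8λ + 14) = 0 ⇒ λ = 4 ± √2 ≈ 2.5858, 5.4142; (λ − 4) = 0 ⇒ λ = 4; (λ − 5) = 0 ⇒ λ = 5; (λ − 7) = 0 ⇒ λ = 7.
(Check: the roots sum (with multiplicity) to 26, matching trace L = Σdeg = 2·13 = 26.)
Laplacian eigenvalues: [0.0, 2.0, 2.5858, 4.0, 5.0, 5.4142, 7.0]. Largest eigenvalue (spectral radius) = 7.0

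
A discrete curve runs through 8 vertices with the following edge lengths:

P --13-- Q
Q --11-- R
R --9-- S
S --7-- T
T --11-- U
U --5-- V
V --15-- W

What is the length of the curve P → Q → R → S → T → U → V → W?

Arc length = 13 + 11 + 9 + 7 + 11 + 5 + 15 = 71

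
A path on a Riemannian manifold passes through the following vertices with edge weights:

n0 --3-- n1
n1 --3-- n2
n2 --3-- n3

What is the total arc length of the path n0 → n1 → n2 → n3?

Arc length = 3 + 3 + 3 = 9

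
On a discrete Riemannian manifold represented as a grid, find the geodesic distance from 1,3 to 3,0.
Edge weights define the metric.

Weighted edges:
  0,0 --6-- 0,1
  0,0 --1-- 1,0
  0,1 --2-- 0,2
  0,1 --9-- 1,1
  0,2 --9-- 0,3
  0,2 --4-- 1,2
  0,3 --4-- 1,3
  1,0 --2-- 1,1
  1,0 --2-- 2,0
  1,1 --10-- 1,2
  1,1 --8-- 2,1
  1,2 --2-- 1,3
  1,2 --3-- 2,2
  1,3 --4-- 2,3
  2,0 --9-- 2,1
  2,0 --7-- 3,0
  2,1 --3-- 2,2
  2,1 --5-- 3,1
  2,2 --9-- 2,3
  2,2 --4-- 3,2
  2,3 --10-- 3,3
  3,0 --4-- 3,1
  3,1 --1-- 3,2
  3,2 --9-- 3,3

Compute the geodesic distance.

Shortest path: 1,3 → 1,2 → 2,2 → 3,2 → 3,1 → 3,0, total weight = 14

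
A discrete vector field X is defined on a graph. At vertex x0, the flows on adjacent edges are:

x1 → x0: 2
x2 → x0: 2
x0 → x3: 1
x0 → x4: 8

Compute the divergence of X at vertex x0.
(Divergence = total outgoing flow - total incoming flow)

Divergence = sum of outgoing flows = (-2) + (-2) + 1 + 8 = 5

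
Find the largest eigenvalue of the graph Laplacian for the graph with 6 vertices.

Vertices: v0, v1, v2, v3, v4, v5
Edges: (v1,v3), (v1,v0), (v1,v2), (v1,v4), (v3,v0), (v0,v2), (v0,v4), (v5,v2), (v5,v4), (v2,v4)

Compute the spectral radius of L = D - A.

Degrees: deg(v0) = 4, deg(v1) = 4, deg(v2) = 4, deg(v3) = 2, deg(v4) = 4, deg(v5) = 2.
L = D − A with rows/columns ordered (v0, v1, v2, v3, v4, v5):
  [ 4, -1, -1, -1, -1,  0]
  [-1,  4, -1, -1, -1,  0]
  [-1, -1,  4,  0, -1, -1]
  [-1, -1,  0,  2,  0,  0]
  [-1, -1, -1,  0,  4, -1]
  [ 0,  0, -1,  0, -1,  2]
Characteristic polynomial: det(λI − L) = λ(λ² − 7λ + 8)(λ − 3)(λ − 5)².
Roots: λ = 0; (λ² − 7λ + 8) = 0 ⇒ λ = (7 ± √17)/2 ≈ 1.4384, 5.5616; (λ − 3) = 0 ⇒ λ = 3; (λ − 5) = 0 ⇒ λ = 5 (multiplicity 2).
(Check: the roots sum (with multiplicity) to 20, matching trace L = Σdeg = 2·10 = 20.)
Laplacian eigenvalues: [0.0, 1.4384, 3.0, 5.0, 5.0, 5.5616]. Largest eigenvalue (spectral radius) = 5.5616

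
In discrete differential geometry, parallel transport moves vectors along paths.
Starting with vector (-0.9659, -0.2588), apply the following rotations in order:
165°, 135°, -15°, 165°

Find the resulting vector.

Total rotation: 165° + 135° + (-15°) + 165° = 450° ≡ 90° (mod 360°). Final vector: (0.2588, -0.9659)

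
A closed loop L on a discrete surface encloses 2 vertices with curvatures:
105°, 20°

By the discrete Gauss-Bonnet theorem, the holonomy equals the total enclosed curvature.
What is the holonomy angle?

Holonomy = total enclosed curvature = 105° + 20° = 125°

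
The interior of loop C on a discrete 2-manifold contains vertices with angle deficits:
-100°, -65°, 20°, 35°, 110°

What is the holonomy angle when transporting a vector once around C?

Holonomy = total enclosed curvature = (-100°) + (-65°) + 20° + 35° + 110° = 0°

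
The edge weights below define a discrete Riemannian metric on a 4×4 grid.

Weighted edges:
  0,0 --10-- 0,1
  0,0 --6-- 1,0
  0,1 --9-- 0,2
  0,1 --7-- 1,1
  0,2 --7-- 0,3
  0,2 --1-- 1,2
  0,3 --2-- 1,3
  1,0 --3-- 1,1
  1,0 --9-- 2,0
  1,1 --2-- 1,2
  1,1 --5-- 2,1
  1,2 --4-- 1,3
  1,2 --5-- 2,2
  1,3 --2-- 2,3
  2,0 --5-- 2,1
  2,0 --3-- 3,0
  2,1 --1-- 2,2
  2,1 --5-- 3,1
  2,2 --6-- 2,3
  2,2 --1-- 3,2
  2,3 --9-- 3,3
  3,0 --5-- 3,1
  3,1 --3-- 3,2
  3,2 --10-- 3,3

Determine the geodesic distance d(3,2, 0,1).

Shortest path: 3,2 → 2,2 → 2,1 → 1,1 → 0,1, total weight = 14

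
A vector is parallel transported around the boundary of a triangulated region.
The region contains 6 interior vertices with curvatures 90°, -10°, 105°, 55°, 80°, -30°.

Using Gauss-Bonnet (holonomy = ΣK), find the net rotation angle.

Holonomy = total enclosed curvature = 90° + (-10°) + 105° + 55° + 80° + (-30°) = 290°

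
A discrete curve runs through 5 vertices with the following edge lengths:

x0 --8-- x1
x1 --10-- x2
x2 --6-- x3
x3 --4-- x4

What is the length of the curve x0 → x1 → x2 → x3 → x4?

Arc length = 8 + 10 + 6 + 4 = 28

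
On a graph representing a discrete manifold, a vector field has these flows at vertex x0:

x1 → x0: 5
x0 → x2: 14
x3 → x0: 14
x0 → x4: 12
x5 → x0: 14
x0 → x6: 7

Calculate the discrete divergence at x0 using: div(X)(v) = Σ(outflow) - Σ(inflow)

Divergence = sum of outgoing flows = (-5) + 14 + (-14) + 12 + (-14) + 7 = 0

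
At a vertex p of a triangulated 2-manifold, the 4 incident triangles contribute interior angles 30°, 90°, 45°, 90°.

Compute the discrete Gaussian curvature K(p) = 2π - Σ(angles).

Sum of angles = 255°. K = 360° - 255° = 105° = 7π/12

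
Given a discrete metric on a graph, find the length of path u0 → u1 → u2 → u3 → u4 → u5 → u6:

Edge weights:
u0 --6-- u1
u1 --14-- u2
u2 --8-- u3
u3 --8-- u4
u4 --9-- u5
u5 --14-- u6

Arc length = 6 + 14 + 8 + 8 + 9 + 14 = 59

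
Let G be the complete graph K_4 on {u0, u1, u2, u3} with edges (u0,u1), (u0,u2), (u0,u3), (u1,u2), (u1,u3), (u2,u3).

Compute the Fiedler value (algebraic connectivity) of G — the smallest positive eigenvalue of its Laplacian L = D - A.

For the complete graph K_n, L = nI − J (J = all-ones matrix). J has eigenvalues n (once, eigenvector 𝟙) and 0 (multiplicity n−1), so L has eigenvalues 0 (once) and n (multiplicity n−1). Here n = 4: eigenvalue 0 once and 4 with multiplicity 3.
Laplacian eigenvalues: [0.0, 4.0, 4.0, 4.0]. Algebraic connectivity (smallest non-zero eigenvalue) = 4.0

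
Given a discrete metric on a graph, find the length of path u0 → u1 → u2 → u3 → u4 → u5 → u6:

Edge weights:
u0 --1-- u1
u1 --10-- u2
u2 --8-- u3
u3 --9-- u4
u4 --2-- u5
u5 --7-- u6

Arc length = 1 + 10 + 8 + 9 + 2 + 7 = 37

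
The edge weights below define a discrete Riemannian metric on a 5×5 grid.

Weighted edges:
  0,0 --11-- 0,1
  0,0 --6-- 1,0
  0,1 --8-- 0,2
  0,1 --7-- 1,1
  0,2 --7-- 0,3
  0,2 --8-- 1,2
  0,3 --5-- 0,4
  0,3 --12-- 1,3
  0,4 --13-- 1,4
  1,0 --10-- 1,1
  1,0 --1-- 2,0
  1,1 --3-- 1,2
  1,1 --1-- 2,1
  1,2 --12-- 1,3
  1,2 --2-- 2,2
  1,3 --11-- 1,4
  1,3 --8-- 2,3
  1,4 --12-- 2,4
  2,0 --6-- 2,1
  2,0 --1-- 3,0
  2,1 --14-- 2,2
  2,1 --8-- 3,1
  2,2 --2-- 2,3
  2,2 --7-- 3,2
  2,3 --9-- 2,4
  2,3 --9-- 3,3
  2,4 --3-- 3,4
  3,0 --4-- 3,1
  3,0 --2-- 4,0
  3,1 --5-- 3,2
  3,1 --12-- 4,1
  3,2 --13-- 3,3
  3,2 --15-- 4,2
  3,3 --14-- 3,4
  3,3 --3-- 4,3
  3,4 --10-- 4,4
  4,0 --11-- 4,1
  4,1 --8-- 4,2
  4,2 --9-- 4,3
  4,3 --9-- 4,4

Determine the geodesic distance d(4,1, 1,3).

Shortest path: 4,1 → 3,1 → 3,2 → 2,2 → 2,3 → 1,3, total weight = 34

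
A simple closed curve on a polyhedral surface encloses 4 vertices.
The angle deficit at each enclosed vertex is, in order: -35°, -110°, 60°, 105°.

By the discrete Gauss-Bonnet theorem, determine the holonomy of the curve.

Holonomy = total enclosed curvature = (-35°) + (-110°) + 60° + 105° = 20°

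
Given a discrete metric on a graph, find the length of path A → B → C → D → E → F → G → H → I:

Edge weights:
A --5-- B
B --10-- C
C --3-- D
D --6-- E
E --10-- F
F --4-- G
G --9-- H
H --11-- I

Arc length = 5 + 10 + 3 + 6 + 10 + 4 + 9 + 11 = 58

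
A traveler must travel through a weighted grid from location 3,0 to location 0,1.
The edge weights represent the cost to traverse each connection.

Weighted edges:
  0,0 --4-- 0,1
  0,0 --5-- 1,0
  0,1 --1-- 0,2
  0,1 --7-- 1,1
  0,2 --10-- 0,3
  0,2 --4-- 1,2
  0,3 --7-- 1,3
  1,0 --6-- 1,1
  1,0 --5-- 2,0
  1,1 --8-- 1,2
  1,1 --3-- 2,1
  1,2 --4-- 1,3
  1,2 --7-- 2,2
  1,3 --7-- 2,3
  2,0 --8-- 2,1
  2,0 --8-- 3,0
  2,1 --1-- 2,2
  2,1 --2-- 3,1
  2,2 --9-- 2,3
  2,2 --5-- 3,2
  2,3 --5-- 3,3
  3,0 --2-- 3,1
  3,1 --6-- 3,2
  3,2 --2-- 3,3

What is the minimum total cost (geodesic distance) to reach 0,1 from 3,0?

Shortest path: 3,0 → 3,1 → 2,1 → 1,1 → 0,1, total weight = 14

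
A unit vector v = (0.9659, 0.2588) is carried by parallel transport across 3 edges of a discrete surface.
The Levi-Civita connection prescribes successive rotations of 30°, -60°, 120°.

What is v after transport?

Total rotation: 30° + (-60°) + 120° = 90°. Final vector: (-0.2588, 0.9659)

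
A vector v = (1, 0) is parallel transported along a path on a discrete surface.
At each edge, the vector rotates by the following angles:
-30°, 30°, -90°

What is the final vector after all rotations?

Total rotation: (-30°) + 30° + (-90°) = -90°. Final vector: (0, -1)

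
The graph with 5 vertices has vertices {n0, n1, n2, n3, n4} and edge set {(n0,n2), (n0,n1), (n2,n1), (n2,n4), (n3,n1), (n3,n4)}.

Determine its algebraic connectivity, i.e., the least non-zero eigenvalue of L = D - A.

Degrees: deg(n0) = 2, deg(n1) = 3, deg(n2) = 3, deg(n3) = 2, deg(n4) = 2.
L = D − A with rows/columns ordered (n0, n1, n2, n3, n4):
  [ 2, -1, -1,  0,  0]
  [-1,  3, -1, -1,  0]
  [-1, -1,  3,  0, -1]
  [ 0, -1,  0,  2, -1]
  [ 0,  0, -1, -1,  2]
Characteristic polynomial: det(λI − L) = λ(λ² − 5λ + 5)(λ² − 7λ + 11).
Roots: λ = 0; (λ² − 5λ + 5) = 0 ⇒ λ = (5 ± √5)/2 ≈ 1.382, 3.618; (λ² − 7λ + 11) = 0 ⇒ λ = (7 ± √5)/2 ≈ 2.382, 4.618.
(Check: the roots sum (with multiplicity) to 12, matching trace L = Σdeg = 2·6 = 12.)
Laplacian eigenvalues: [0.0, 1.382, 2.382, 3.618, 4.618]. Algebraic connectivity (smallest non-zero eigenvalue) = 1.382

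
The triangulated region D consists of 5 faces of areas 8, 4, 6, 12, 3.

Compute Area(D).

8 + 4 + 6 + 12 + 3 = 33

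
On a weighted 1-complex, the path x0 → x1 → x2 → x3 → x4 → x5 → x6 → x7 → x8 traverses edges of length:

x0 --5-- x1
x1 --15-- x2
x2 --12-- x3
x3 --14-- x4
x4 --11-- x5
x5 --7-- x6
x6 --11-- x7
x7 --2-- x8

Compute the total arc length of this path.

Arc length = 5 + 15 + 12 + 14 + 11 + 7 + 11 + 2 = 77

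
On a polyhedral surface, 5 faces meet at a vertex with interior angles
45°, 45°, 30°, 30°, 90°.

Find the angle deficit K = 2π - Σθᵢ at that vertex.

Sum of angles = 240°. K = 360° - 240° = 120°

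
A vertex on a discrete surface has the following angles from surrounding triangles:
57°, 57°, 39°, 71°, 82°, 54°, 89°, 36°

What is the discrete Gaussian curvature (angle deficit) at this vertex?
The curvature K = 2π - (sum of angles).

Sum of angles = 485°. K = 360° - 485° = -125° = -25π/36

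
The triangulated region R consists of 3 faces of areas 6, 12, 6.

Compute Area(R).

6 + 12 + 6 = 24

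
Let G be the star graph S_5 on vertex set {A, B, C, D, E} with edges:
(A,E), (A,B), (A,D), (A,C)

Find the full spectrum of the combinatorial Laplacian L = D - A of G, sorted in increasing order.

The star S_5 is the complete bipartite graph K_{1,4} (one hub of degree 4, 4 leaves of degree 1). The Laplacian spectrum of K_{p,q} is 0, p (multiplicity q−1), q (multiplicity p−1), p+q. With p = 1, q = 4: 0 once, 1 with multiplicity 3, and 5 once. (Check: trace L = sum of degrees = 8 = 3·1 + 5.)
Laplacian eigenvalues (increasing order): [0.0, 1.0, 1.0, 1.0, 5.0]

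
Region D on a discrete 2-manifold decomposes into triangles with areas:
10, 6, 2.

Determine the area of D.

10 + 6 + 2 = 18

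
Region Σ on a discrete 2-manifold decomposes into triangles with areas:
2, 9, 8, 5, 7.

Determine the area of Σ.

2 + 9 + 8 + 5 + 7 = 31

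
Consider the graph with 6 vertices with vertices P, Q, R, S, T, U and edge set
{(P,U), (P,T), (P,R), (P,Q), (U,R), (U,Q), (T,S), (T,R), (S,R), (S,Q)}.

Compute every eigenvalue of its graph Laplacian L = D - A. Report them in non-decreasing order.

Degrees: deg(P) = 4, deg(Q) = 3, deg(R) = 4, deg(S) = 3, deg(T) = 3, deg(U) = 3.
L = D − A with rows/columns ordered (P, Q, R, S, T, U):
  [ 4, -1, -1,  0, -1, -1]
  [-1,  3,  0, -1,  0, -1]
  [-1,  0,  4, -1, -1, -1]
  [ 0, -1, -1,  3, -1,  0]
  [-1,  0, -1, -1,  3,  0]
  [-1, -1, -1,  0,  0,  3]
Characteristic polynomial: det(λI − L) = λ(λ² − 8λ + 13)(λ − 3)(λ − 4)(λ − 5).
Roots: λ = 0; (λ² − 8λ + 13) = 0 ⇒ λ = 4 ± √3 ≈ 2.2679, 5.7321; (λ − 3) = 0 ⇒ λ = 3; (λ − 4) = 0 ⇒ λ = 4; (λ − 5) = 0 ⇒ λ = 5.
(Check: the roots sum (with multiplicity) to 20, matching trace L = Σdeg = 2·10 = 20.)
Laplacian eigenvalues (increasing order): [0.0, 2.2679, 3.0, 4.0, 5.0, 5.7321]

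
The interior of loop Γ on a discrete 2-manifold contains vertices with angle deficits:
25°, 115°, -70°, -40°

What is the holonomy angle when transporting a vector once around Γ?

Holonomy = total enclosed curvature = 25° + 115° + (-70°) + (-40°) = 30°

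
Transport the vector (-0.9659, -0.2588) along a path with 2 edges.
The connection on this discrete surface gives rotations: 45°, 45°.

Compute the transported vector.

Total rotation: 45° + 45° = 90°. Final vector: (0.2588, -0.9659)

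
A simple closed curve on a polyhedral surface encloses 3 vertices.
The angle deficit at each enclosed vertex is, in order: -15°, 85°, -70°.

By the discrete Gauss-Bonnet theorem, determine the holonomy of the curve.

Holonomy = total enclosed curvature = (-15°) + 85° + (-70°) = 0°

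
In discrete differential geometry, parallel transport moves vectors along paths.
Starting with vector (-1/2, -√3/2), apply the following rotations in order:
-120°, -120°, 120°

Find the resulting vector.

Total rotation: (-120°) + (-120°) + 120° = -120°. Final vector: (-0.5000, 0.8660)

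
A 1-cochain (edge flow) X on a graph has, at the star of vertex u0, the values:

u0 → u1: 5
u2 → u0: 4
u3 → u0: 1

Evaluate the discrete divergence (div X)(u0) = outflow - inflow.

Divergence = sum of outgoing flows = 5 + (-4) + (-1) = 0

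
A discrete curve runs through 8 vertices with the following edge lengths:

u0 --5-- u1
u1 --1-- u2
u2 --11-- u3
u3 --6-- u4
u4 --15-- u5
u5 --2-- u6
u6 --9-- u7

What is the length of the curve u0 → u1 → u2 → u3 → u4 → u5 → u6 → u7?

Arc length = 5 + 1 + 11 + 6 + 15 + 2 + 9 = 49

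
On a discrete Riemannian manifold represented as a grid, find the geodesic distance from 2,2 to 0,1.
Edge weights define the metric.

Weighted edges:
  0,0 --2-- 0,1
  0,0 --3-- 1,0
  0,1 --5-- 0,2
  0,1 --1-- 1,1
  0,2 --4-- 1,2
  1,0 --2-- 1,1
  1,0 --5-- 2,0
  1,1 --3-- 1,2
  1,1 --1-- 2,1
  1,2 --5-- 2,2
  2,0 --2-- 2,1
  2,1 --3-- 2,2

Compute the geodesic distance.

Shortest path: 2,2 → 2,1 → 1,1 → 0,1, total weight = 5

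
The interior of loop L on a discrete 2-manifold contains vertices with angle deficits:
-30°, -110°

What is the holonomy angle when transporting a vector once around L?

Holonomy = total enclosed curvature = (-30°) + (-110°) = -140°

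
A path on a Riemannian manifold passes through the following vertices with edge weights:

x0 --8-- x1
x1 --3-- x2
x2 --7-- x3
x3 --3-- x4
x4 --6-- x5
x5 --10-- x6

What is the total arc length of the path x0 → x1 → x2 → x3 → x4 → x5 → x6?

Arc length = 8 + 3 + 7 + 3 + 6 + 10 = 37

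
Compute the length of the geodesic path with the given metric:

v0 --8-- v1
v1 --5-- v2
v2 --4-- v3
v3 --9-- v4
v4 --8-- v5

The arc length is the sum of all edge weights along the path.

Arc length = 8 + 5 + 4 + 9 + 8 = 34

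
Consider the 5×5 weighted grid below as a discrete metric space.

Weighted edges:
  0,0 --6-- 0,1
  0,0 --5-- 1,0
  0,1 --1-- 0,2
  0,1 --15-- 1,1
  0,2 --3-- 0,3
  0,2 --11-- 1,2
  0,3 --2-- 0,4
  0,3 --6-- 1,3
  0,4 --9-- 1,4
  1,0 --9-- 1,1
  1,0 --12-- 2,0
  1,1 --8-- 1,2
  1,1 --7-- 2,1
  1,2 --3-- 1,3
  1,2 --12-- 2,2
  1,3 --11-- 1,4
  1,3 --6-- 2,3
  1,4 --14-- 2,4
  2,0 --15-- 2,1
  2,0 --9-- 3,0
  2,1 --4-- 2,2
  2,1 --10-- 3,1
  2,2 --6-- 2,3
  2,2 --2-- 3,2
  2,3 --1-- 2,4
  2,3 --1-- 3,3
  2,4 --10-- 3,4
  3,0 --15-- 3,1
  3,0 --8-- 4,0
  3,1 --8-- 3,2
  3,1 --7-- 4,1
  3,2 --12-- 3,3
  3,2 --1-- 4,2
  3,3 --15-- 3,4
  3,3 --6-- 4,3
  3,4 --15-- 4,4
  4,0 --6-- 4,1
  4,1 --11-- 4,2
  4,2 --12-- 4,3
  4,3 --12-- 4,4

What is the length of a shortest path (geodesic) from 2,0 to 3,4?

Shortest path: 2,0 → 2,1 → 2,2 → 2,3 → 2,4 → 3,4, total weight = 36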